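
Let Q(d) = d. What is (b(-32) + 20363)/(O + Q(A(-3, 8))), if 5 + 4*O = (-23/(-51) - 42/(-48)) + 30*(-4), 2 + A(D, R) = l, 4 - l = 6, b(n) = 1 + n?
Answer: -33181824/56987 ≈ -582.27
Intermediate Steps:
l = -2 (l = 4 - 1*6 = 4 - 6 = -2)
A(D, R) = -4 (A(D, R) = -2 - 2 = -4)
O = -50459/1632 (O = -5/4 + ((-23/(-51) - 42/(-48)) + 30*(-4))/4 = -5/4 + ((-23*(-1/51) - 42*(-1/48)) - 120)/4 = -5/4 + ((23/51 + 7/8) - 120)/4 = -5/4 + (541/408 - 120)/4 = -5/4 + (1/4)*(-48419/408) = -5/4 - 48419/1632 = -50459/1632 ≈ -30.919)
(b(-32) + 20363)/(O + Q(A(-3, 8))) = ((1 - 32) + 20363)/(-50459/1632 - 4) = (-31 + 20363)/(-56987/1632) = 20332*(-1632/56987) = -33181824/56987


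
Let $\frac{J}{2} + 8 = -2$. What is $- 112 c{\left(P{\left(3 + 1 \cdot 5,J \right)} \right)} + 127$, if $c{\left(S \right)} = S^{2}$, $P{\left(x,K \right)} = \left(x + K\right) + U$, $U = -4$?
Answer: $-28545$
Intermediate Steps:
$J = -20$ ($J = -16 + 2 \left(-2\right) = -16 - 4 = -20$)
$P{\left(x,K \right)} = -4 + K + x$ ($P{\left(x,K \right)} = \left(x + K\right) - 4 = \left(K + x\right) - 4 = -4 + K + x$)
$- 112 c{\left(P{\left(3 + 1 \cdot 5,J \right)} \right)} + 127 = - 112 \left(-4 - 20 + \left(3 + 1 \cdot 5\right)\right)^{2} + 127 = - 112 \left(-4 - 20 + \left(3 + 5\right)\right)^{2} + 127 = - 112 \left(-4 - 20 + 8\right)^{2} + 127 = - 112 \left(-16\right)^{2} + 127 = \left(-112\right) 256 + 127 = -28672 + 127 = -28545$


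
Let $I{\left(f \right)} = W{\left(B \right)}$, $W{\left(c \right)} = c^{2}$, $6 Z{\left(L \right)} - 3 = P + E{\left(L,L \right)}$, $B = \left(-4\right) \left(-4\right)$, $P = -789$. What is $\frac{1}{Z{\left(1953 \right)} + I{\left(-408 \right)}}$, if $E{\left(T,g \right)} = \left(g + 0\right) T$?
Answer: $\frac{2}{1271653} \approx 1.5728 \cdot 10^{-6}$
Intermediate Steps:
$E{\left(T,g \right)} = T g$ ($E{\left(T,g \right)} = g T = T g$)
$B = 16$
$Z{\left(L \right)} = -131 + \frac{L^{2}}{6}$ ($Z{\left(L \right)} = \frac{1}{2} + \frac{-789 + L L}{6} = \frac{1}{2} + \frac{-789 + L^{2}}{6} = \frac{1}{2} + \left(- \frac{263}{2} + \frac{L^{2}}{6}\right) = -131 + \frac{L^{2}}{6}$)
$I{\left(f \right)} = 256$ ($I{\left(f \right)} = 16^{2} = 256$)
$\frac{1}{Z{\left(1953 \right)} + I{\left(-408 \right)}} = \frac{1}{\left(-131 + \frac{1953^{2}}{6}\right) + 256} = \frac{1}{\left(-131 + \frac{1}{6} \cdot 3814209\right) + 256} = \frac{1}{\left(-131 + \frac{1271403}{2}\right) + 256} = \frac{1}{\frac{1271141}{2} + 256} = \frac{1}{\frac{1271653}{2}} = \frac{2}{1271653}$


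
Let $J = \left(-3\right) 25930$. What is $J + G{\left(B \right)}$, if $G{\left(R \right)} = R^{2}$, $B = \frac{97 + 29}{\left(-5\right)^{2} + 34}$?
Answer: $- \frac{270771114}{3481} \approx -77786.0$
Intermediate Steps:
$J = -77790$
$B = \frac{126}{59}$ ($B = \frac{126}{25 + 34} = \frac{126}{59} \approx 2.1356$)
$J + G{\left(B \right)} = -77790 + \left(\frac{126}{59}\right)^{2} = -77790 + \frac{15876}{3481} = - \frac{270771114}{3481}$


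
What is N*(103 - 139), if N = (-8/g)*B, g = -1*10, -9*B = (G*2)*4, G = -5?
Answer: -128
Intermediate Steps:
B = 40/9 (B = -(-5*2)*4/9 = -(-10)*4/9 = -⅑*(-40) = 40/9 ≈ 4.4444)
g = -10
N = 32/9 (N = -8/(-10)*(40/9) = -8*(-⅒)*(40/9) = (⅘)*(40/9) = 32/9 ≈ 3.5556)
N*(103 - 139) = 32*(103 - 139)/9 = (32/9)*(-36) = -128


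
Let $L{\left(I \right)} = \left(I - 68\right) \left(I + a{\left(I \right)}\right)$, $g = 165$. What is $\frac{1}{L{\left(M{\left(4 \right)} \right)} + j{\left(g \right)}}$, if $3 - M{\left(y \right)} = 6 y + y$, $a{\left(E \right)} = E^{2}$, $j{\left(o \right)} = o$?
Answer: $- \frac{1}{55635} \approx -1.7974 \cdot 10^{-5}$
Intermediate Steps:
$M{\left(y \right)} = 3 - 7 y$ ($M{\left(y \right)} = 3 - \left(6 y + y\right) = 3 - 7 y$)
$L{\left(I \right)} = \left(-68 + I\right) \left(I + I^{2}\right)$ ($L{\left(I \right)} = \left(I - 68\right) \left(I + I^{2}\right) = \left(-68 + I\right) \left(I + I^{2}\right)$)
$\frac{1}{L{\left(M{\left(4 \right)} \right)} + j{\left(g \right)}} = \frac{1}{\left(3 - 28\right) \left(-68 + \left(3 - 28\right)^{2} - 67 \left(3 - 28\right)\right) + 165} = \frac{1}{- 25 \left(-68 + \left(-25\right)^{2} - -1675\right) + 165} = \frac{1}{- 25 \left(-68 + 625 + 1675\right) + 165} = \frac{1}{\left(-25\right) 2232 + 165} = \frac{1}{-55800 + 165} = \frac{1}{-55635} = - \frac{1}{55635}$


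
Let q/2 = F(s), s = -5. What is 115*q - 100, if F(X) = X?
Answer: -1250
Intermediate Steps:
q = -10 (q = 2*(-5) = -10)
115*q - 100 = 115*(-10) - 100 = -1150 - 100 = -1250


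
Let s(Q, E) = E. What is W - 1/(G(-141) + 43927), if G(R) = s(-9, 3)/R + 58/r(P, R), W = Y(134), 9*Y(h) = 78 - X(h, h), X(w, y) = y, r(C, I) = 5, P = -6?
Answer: -578233811/92930094 ≈ -6.2222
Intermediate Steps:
Y(h) = 26/3 - h/9 (Y(h) = (78 - h)/9 = 26/3 - h/9)
W = -56/9 (W = 26/3 - 1/9*134 = 26/3 - 134/9 = -56/9 ≈ -6.2222)
G(R) = 58/5 + 3/R (G(R) = 3/R + 58/5 = 58/5 + 3/R)
W - 1/(G(-141) + 43927) = -56/9 - 1/((58/5 + 3/(-141)) + 43927) = -56/9 - 1/((58/5 + 3*(-1/141)) + 43927) = -56/9 - 1/((58/5 - 1/47) + 43927) = -56/9 - 1/(2721/235 + 43927) = -56/9 - 1/10325566/235 = -56/9 - 1*235/10325566 = -56/9 - 235/10325566 = -578233811/92930094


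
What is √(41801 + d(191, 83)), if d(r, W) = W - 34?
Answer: 15*√186 ≈ 204.57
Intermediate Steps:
d(r, W) = -34 + W
√(41801 + d(191, 83)) = √(41801 + (-34 + 83)) = √(41801 + 49) = √41850 = 15*√186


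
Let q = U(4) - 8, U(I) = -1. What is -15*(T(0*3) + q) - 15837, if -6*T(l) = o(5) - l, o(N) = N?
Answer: -31379/2 ≈ -15690.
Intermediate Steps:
T(l) = -⅚ + l/6 (T(l) = -(5 - l)/6 = -⅚ + l/6)
q = -9 (q = -1 - 8 = -9)
-15*(T(0*3) + q) - 15837 = -15*((-⅚ + (0*3)/6) - 9) - 15837 = -15*((-⅚ + (⅙)*0) - 9) - 15837 = -15*((-⅚ + 0) - 9) - 15837 = -15*(-⅚ - 9) - 15837 = -15*(-59/6) - 15837 = 295/2 - 15837 = -31379/2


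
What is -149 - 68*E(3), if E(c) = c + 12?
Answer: -1169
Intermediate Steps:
E(c) = 12 + c
-149 - 68*E(3) = -149 - 68*(12 + 3) = -149 - 68*15 = -149 - 1020 = -1169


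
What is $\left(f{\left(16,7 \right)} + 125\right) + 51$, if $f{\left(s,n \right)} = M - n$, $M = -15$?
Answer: $154$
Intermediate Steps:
$f{\left(s,n \right)} = -15 - n$
$\left(f{\left(16,7 \right)} + 125\right) + 51 = \left(\left(-15 - 7\right) + 125\right) + 51 = \left(-22 + 125\right) + 51 = 103 + 51 = 154$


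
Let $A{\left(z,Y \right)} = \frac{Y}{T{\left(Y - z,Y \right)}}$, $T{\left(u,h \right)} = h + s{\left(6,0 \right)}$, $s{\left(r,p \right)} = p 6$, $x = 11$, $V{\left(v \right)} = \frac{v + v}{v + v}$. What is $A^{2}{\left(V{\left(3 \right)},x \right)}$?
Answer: $1$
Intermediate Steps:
$V{\left(v \right)} = 1$ ($V{\left(v \right)} = \frac{2 v}{2 v} = 2 v \frac{1}{2 v} = 1$)
$s{\left(r,p \right)} = 6 p$
$T{\left(u,h \right)} = h$ ($T{\left(u,h \right)} = h + 6 \cdot 0 = h + 0 = h$)
$A{\left(z,Y \right)} = 1$ ($A{\left(z,Y \right)} = \frac{Y}{Y} = 1$)
$A^{2}{\left(V{\left(3 \right)},x \right)} = 1^{2} = 1$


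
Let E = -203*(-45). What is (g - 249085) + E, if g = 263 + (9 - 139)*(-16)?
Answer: -237607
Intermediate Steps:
E = 9135
g = 2343 (g = 263 - 130*(-16) = 263 + 2080 = 2343)
(g - 249085) + E = (2343 - 249085) + 9135 = -246742 + 9135 = -237607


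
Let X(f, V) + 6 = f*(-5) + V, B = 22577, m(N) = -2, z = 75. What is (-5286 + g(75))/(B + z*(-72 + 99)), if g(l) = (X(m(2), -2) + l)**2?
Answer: 643/24602 ≈ 0.026136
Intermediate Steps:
X(f, V) = -6 + V - 5*f (X(f, V) = -6 + (f*(-5) + V) = -6 + (-5*f + V) = -6 + (V - 5*f) = -6 + V - 5*f)
g(l) = (2 + l)**2 (g(l) = ((-6 - 2 - 5*(-2)) + l)**2 = ((-6 - 2 + 10) + l)**2 = (2 + l)**2)
(-5286 + g(75))/(B + z*(-72 + 99)) = (-5286 + (2 + 75)**2)/(22577 + 75*(-72 + 99)) = (-5286 + 77**2)/(22577 + 75*27) = (-5286 + 5929)/(22577 + 2025) = 643/24602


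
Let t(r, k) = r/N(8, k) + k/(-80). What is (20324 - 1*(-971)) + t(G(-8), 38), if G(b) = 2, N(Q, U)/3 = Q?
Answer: 2555353/120 ≈ 21295.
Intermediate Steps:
N(Q, U) = 3*Q
t(r, k) = -k/80 + r/24 (t(r, k) = r/((3*8)) + k/(-80) = r/24 + k*(-1/80) = r*(1/24) - k/80 = r/24 - k/80 = -k/80 + r/24)
(20324 - 1*(-971)) + t(G(-8), 38) = (20324 - 1*(-971)) + (-1/80*38 + (1/24)*2) = (20324 + 971) + (-19/40 + 1/12) = 21295 - 47/120 = 2555353/120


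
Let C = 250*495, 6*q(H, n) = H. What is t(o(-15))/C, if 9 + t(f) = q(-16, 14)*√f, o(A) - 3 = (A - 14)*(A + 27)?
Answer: -1/13750 - 4*I*√345/185625 ≈ -7.2727e-5 - 0.00040025*I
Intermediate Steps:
q(H, n) = H/6
o(A) = 3 + (-14 + A)*(27 + A) (o(A) = 3 + (A - 14)*(A + 27) = 3 + (-14 + A)*(27 + A))
t(f) = -9 - 8*√f/3 (t(f) = -9 + ((⅙)*(-16))*√f = -9 - 8*√f/3)
C = 123750
t(o(-15))/C = (-9 - 8*√(-375 + (-15)² + 13*(-15))/3)/123750 = (-9 - 8*√(-375 + 225 - 195)/3)*(1/123750) = (-9 - 8*I*√345/3)*(1/123750) = -1/13750 - 4*I*√345/185625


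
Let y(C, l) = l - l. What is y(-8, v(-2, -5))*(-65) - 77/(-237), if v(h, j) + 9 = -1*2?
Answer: 77/237 ≈ 0.32489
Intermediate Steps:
v(h, j) = -11 (v(h, j) = -9 - 1*2 = -9 - 2 = -11)
y(C, l) = 0
y(-8, v(-2, -5))*(-65) - 77/(-237) = 0*(-65) - 77/(-237) = 0 - 77*(-1/237) = 0 + 77/237 = 77/237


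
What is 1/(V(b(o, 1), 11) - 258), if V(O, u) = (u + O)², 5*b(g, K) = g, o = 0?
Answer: -1/137 ≈ -0.0072993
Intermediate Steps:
b(g, K) = g/5
V(O, u) = (O + u)²
1/(V(b(o, 1), 11) - 258) = 1/(((⅕)*0 + 11)² - 258) = 1/((0 + 11)² - 258) = 1/(11² - 258) = 1/(121 - 258) = 1/(-137) = -1/137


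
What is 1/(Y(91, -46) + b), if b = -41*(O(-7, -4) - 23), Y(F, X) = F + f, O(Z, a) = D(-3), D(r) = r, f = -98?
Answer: 1/1059 ≈ 0.00094429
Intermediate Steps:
O(Z, a) = -3
Y(F, X) = -98 + F (Y(F, X) = F - 98 = -98 + F)
b = 1066 (b = -41*(-3 - 23) = -41*(-26) = 1066)
1/(Y(91, -46) + b) = 1/((-98 + 91) + 1066) = 1/(-7 + 1066) = 1/1059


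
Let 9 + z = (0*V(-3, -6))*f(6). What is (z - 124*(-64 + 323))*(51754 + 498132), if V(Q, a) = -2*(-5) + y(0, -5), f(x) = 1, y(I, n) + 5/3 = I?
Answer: -17665087750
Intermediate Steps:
y(I, n) = -5/3 + I
V(Q, a) = 25/3 (V(Q, a) = -2*(-5) + (-5/3 + 0) = 10 - 5/3 = 25/3)
z = -9 (z = -9 + (0*(25/3))*1 = -9 + 0*1 = -9 + 0 = -9)
(z - 124*(-64 + 323))*(51754 + 498132) = (-9 - 124*(-64 + 323))*(51754 + 498132) = (-9 - 124*259)*549886 = (-9 - 32116)*549886 = -32125*549886 = -17665087750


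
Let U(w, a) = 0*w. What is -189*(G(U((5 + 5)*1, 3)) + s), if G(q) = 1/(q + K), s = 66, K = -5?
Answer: -62181/5 ≈ -12436.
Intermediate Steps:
U(w, a) = 0
G(q) = 1/(-5 + q) (G(q) = 1/(q - 5) = 1/(-5 + q))
-189*(G(U((5 + 5)*1, 3)) + s) = -189*(1/(-5 + 0) + 66) = -189*(1/(-5) + 66) = -189*(-⅕ + 66) = -189*329/5 = -62181/5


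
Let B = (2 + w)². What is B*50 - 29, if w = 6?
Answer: 3171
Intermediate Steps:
B = 64 (B = (2 + 6)² = 8² = 64)
B*50 - 29 = 64*50 - 29 = 3200 - 29 = 3171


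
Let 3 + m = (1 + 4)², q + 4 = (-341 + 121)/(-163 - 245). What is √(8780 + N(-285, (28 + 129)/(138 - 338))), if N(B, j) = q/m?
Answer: √11052803487/1122 ≈ 93.701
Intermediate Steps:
q = -353/102 (q = -4 + (-341 + 121)/(-163 - 245) = -4 - 220/(-408) = -4 - 220*(-1/408) = -4 + 55/102 = -353/102 ≈ -3.4608)
m = 22 (m = -3 + (1 + 4)² = -3 + 5² = -3 + 25 = 22)
N(B, j) = -353/2244 (N(B, j) = -353/102/22 = -353/102*1/22 = -353/2244)
√(8780 + N(-285, (28 + 129)/(138 - 338))) = √(8780 - 353/2244) = √(19701967/2244) = √11052803487/1122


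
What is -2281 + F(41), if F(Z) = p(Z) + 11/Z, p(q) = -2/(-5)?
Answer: -467468/205 ≈ -2280.3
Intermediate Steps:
p(q) = ⅖ (p(q) = -2*(-⅕) = ⅖)
F(Z) = ⅖ + 11/Z
-2281 + F(41) = -2281 + (⅖ + 11/41) = -2281 + 137/205 = -467468/205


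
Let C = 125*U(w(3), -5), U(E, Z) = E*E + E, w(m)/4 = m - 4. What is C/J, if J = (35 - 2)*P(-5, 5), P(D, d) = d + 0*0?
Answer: 100/11 ≈ 9.0909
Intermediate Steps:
P(D, d) = d (P(D, d) = d + 0 = d)
w(m) = -16 + 4*m (w(m) = 4*(m - 4) = 4*(-4 + m) = -16 + 4*m)
U(E, Z) = E + E² (U(E, Z) = E² + E = E + E²)
J = 165 (J = (35 - 2)*5 = 33*5 = 165)
C = 1500 (C = 125*((-16 + 4*3)*(1 + (-16 + 4*3))) = 125*((-16 + 12)*(1 + (-16 + 12))) = 125*(-4*(1 - 4)) = 125*(-4*(-3)) = 125*12 = 1500)
C/J = 1500/165 = 1500*(1/165) = 100/11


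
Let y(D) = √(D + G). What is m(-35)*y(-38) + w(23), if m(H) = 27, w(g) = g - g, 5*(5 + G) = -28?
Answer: 243*I*√15/5 ≈ 188.23*I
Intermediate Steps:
G = -53/5 (G = -5 + (⅕)*(-28) = -5 - 28/5 = -53/5 ≈ -10.600)
w(g) = 0
y(D) = √(-53/5 + D) (y(D) = √(D - 53/5) = √(-53/5 + D))
m(-35)*y(-38) + w(23) = 27*(√(-265 + 25*(-38))/5) + 0 = 27*(√(-265 - 950)/5) + 0 = 27*(√(-1215)/5) + 0 = 27*((9*I*√15)/5) + 0 = 27*(9*I*√15/5) + 0 = 243*I*√15/5 + 0 = 243*I*√15/5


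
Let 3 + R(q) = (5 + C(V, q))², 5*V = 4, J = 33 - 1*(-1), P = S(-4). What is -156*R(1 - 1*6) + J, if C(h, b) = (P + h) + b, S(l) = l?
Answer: -27386/25 ≈ -1095.4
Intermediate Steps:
P = -4
J = 34 (J = 33 + 1 = 34)
V = ⅘ (V = (⅕)*4 = ⅘ ≈ 0.80000)
C(h, b) = -4 + b + h (C(h, b) = (-4 + h) + b = -4 + b + h)
R(q) = -3 + (9/5 + q)² (R(q) = -3 + (5 + (-4 + q + ⅘))² = -3 + (5 + (-16/5 + q))² = -3 + (9/5 + q)²)
-156*R(1 - 1*6) + J = -156*(-3 + (9 + 5*(1 - 1*6))²/25) + 34 = -156*(-3 + (9 + 5*(1 - 6))²/25) + 34 = -156*(-3 + (9 + 5*(-5))²/25) + 34 = -156*(-3 + (9 - 25)²/25) + 34 = -156*(-3 + (1/25)*(-16)²) + 34 = -156*(-3 + (1/25)*256) + 34 = -156*(-3 + 256/25) + 34 = -156*181/25 + 34 = -28236/25 + 34 = -27386/25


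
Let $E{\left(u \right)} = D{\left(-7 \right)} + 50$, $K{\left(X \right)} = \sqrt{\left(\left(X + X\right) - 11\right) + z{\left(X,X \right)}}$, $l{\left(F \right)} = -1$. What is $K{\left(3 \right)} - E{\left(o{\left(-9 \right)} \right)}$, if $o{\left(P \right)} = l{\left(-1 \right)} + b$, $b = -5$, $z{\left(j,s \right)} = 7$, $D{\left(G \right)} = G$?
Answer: $-43 + \sqrt{2} \approx -41.586$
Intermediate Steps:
$o{\left(P \right)} = -6$ ($o{\left(P \right)} = -1 - 5 = -6$)
$K{\left(X \right)} = \sqrt{-4 + 2 X}$ ($K{\left(X \right)} = \sqrt{\left(\left(X + X\right) - 11\right) + 7} = \sqrt{\left(2 X - 11\right) + 7} = \sqrt{\left(-11 + 2 X\right) + 7} = \sqrt{-4 + 2 X}$)
$E{\left(u \right)} = 43$ ($E{\left(u \right)} = -7 + 50 = 43$)
$K{\left(3 \right)} - E{\left(o{\left(-9 \right)} \right)} = \sqrt{-4 + 2 \cdot 3} - 43 = \sqrt{-4 + 6} - 43 = \sqrt{2} - 43 = -43 + \sqrt{2}$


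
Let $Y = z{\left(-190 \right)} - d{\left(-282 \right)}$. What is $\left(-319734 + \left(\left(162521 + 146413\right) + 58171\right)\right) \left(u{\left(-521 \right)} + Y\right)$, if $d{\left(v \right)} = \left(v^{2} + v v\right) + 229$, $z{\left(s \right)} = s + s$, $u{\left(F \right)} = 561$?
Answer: $-7536536616$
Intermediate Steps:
$z{\left(s \right)} = 2 s$
$d{\left(v \right)} = 229 + 2 v^{2}$ ($d{\left(v \right)} = \left(v^{2} + v^{2}\right) + 229 = 2 v^{2} + 229 = 229 + 2 v^{2}$)
$Y = -159657$ ($Y = 2 \left(-190\right) - \left(229 + 2 \left(-282\right)^{2}\right) = -380 - \left(229 + 2 \cdot 79524\right) = -380 - \left(229 + 159048\right) = -380 - 159277 = -159657$)
$\left(-319734 + \left(\left(162521 + 146413\right) + 58171\right)\right) \left(u{\left(-521 \right)} + Y\right) = \left(-319734 + \left(\left(162521 + 146413\right) + 58171\right)\right) \left(561 - 159657\right) = \left(-319734 + \left(308934 + 58171\right)\right) \left(-159096\right) = \left(-319734 + 367105\right) \left(-159096\right) = 47371 \left(-159096\right) = -7536536616$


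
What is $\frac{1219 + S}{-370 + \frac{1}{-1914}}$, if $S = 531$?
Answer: $- \frac{3349500}{708181} \approx -4.7297$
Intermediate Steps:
$\frac{1219 + S}{-370 + \frac{1}{-1914}} = \frac{1219 + 531}{-370 + \frac{1}{-1914}} = \frac{1750}{-370 - \frac{1}{1914}} = \frac{1750}{- \frac{708181}{1914}} = 1750 \left(- \frac{1914}{708181}\right) = - \frac{3349500}{708181}$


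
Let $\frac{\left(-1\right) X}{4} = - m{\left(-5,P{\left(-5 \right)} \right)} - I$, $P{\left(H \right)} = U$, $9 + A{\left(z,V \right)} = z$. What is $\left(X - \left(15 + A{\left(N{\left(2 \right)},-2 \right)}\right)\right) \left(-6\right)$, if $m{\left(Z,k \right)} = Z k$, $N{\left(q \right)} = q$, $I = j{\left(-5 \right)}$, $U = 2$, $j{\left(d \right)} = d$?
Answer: $408$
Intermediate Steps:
$I = -5$
$A{\left(z,V \right)} = -9 + z$
$P{\left(H \right)} = 2$
$X = -60$ ($X = - 4 \left(- \left(-5\right) 2 - -5\right) = - 4 \left(\left(-1\right) \left(-10\right) + 5\right) = - 4 \left(10 + 5\right) = \left(-4\right) 15 = -60$)
$\left(X - \left(15 + A{\left(N{\left(2 \right)},-2 \right)}\right)\right) \left(-6\right) = \left(-60 - 8\right) \left(-6\right) = \left(-68\right) \left(-6\right) = 408$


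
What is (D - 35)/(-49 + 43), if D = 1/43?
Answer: 752/129 ≈ 5.8295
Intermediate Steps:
D = 1/43 ≈ 0.023256
(D - 35)/(-49 + 43) = (1/43 - 35)/(-49 + 43) = -1504/43/(-6) = -⅙*(-1504/43) = 752/129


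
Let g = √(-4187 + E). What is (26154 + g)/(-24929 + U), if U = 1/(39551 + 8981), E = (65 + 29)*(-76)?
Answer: -1269305928/1209854227 - 145596*I*√1259/1209854227 ≈ -1.0491 - 0.00427*I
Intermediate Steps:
E = -7144 (E = 94*(-76) = -7144)
U = 1/48532 ≈ 2.0605e-5
g = 3*I*√1259 (g = √(-4187 - 7144) = √(-11331) = 3*I*√1259 ≈ 106.45*I)
(26154 + g)/(-24929 + U) = (26154 + 3*I*√1259)/(-24929 + 1/48532) = (26154 + 3*I*√1259)/(-1209854227/48532) = (26154 + 3*I*√1259)*(-48532/1209854227) = -1269305928/1209854227 - 145596*I*√1259/1209854227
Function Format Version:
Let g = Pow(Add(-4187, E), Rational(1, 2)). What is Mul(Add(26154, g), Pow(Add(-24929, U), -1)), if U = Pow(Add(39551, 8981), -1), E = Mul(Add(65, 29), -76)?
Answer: Add(Rational(-1269305928, 1209854227), Mul(Rational(-145596, 1209854227), I, Pow(1259, Rational(1, 2)))) ≈ Add(-1.0491, Mul(-0.0042700, I))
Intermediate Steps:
E = -7144 (E = Mul(94, -76) = -7144)
U = Rational(1, 48532) (U = Pow(48532, -1) = Rational(1, 48532) ≈ 2.0605e-5)
g = Mul(3, I, Pow(1259, Rational(1, 2))) (g = Pow(Add(-4187, -7144), Rational(1, 2)) = Pow(-11331, Rational(1, 2)) = Mul(3, I, Pow(1259, Rational(1, 2))) ≈ Mul(106.45, I))
Mul(Add(26154, g), Pow(Add(-24929, U), -1)) = Mul(Add(26154, Mul(3, I, Pow(1259, Rational(1, 2)))), Pow(Add(-24929, Rational(1, 48532)), -1)) = Mul(Add(26154, Mul(3, I, Pow(1259, Rational(1, 2)))), Pow(Rational(-1209854227, 48532), -1)) = Mul(Add(26154, Mul(3, I, Pow(1259, Rational(1, 2)))), Rational(-48532, 1209854227)) = Add(Rational(-1269305928, 1209854227), Mul(Rational(-145596, 1209854227), I, Pow(1259, Rational(1, 2))))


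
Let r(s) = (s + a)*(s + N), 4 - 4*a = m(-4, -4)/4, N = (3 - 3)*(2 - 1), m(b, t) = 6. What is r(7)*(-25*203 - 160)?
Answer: -2235345/8 ≈ -2.7942e+5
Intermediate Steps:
N = 0 (N = 0*1 = 0)
a = 5/8 (a = 1 - 3/(2*4) = 1 - ¼*3/2 = 1 - 3/8 = 5/8 ≈ 0.62500)
r(s) = s*(5/8 + s) (r(s) = (s + 5/8)*(s + 0) = (5/8 + s)*s = s*(5/8 + s))
r(7)*(-25*203 - 160) = ((⅛)*7*(5 + 8*7))*(-25*203 - 160) = ((⅛)*7*(5 + 56))*(-5075 - 160) = ((⅛)*7*61)*(-5235) = (427/8)*(-5235) = -2235345/8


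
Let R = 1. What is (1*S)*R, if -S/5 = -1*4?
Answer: 20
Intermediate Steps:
S = 20 (S = -(-5)*4 = -5*(-4) = 20)
(1*S)*R = (1*20)*1 = 20*1 = 20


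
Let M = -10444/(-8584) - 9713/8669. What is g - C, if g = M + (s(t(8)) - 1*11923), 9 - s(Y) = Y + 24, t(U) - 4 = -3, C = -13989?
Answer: 38139322361/18603674 ≈ 2050.1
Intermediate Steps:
t(U) = 1 (t(U) = 4 - 3 = 1)
s(Y) = -15 - Y (s(Y) = 9 - (Y + 24) = 9 - (24 + Y) = 9 + (-24 - Y) = -15 - Y)
M = 1790661/18603674 (M = -10444*(-1/8584) - 9713*1/8669 = 2611/2146 - 9713/8669 = 1790661/18603674 ≈ 0.096253)
g = -222107473225/18603674 (g = 1790661/18603674 + ((-15 - 1*1) - 1*11923) = 1790661/18603674 + ((-15 - 1) - 11923) = 1790661/18603674 + (-16 - 11923) = 1790661/18603674 - 11939 = -222107473225/18603674 ≈ -11939.)
g - C = -222107473225/18603674 - 1*(-13989) = -222107473225/18603674 + 13989 = 38139322361/18603674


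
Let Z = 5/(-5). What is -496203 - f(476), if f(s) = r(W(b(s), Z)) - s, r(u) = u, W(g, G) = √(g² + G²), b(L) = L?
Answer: -495727 - √226577 ≈ -4.9620e+5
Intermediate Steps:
Z = -1 (Z = 5*(-⅕) = -1)
W(g, G) = √(G² + g²)
f(s) = √(1 + s²) - s (f(s) = √((-1)² + s²) - s = √(1 + s²) - s)
-496203 - f(476) = -496203 - (√(1 + 476²) - 1*476) = -496203 - (√(1 + 226576) - 476) = -496203 - (√226577 - 476) = -496203 - (-476 + √226577) = -496203 + (476 - √226577) = -495727 - √226577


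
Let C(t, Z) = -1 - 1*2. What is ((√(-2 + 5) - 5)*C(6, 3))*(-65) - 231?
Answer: -1206 + 195*√3 ≈ -868.25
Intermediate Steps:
C(t, Z) = -3 (C(t, Z) = -1 - 2 = -3)
((√(-2 + 5) - 5)*C(6, 3))*(-65) - 231 = ((√(-2 + 5) - 5)*(-3))*(-65) - 231 = ((√3 - 5)*(-3))*(-65) - 231 = ((-5 + √3)*(-3))*(-65) - 231 = (15 - 3*√3)*(-65) - 231 = (-975 + 195*√3) - 231 = -1206 + 195*√3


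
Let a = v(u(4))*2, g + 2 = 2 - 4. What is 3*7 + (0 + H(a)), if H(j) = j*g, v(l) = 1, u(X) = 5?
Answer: 13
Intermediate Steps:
g = -4 (g = -2 + (2 - 4) = -2 - 2 = -4)
a = 2 (a = 1*2 = 2)
H(j) = -4*j (H(j) = j*(-4) = -4*j)
3*7 + (0 + H(a)) = 3*7 + (0 - 4*2) = 21 + (0 - 8) = 21 - 8 = 13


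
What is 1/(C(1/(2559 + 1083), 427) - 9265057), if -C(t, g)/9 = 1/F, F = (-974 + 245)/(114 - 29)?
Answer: -81/750469532 ≈ -1.0793e-7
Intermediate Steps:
F = -729/85 ≈ -8.5765
C(t, g) = 85/81 (C(t, g) = -9/(-729/85) = -9*(-85/729) = 85/81)
1/(C(1/(2559 + 1083), 427) - 9265057) = 1/(85/81 - 9265057) = 1/(-750469532/81) = -81/750469532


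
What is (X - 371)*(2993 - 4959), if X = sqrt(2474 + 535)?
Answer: 729386 - 1966*sqrt(3009) ≈ 6.2154e+5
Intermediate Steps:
X = sqrt(3009) ≈ 54.854
(X - 371)*(2993 - 4959) = (sqrt(3009) - 371)*(2993 - 4959) = (-371 + sqrt(3009))*(-1966) = 729386 - 1966*sqrt(3009)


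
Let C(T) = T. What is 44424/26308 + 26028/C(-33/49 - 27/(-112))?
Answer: -44735393790/743201 ≈ -60193.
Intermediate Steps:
44424/26308 + 26028/C(-33/49 - 27/(-112)) = 44424/26308 + 26028/(-33/49 - 27/(-112)) = 44424*(1/26308) + 26028/(-33*1/49 - 27*(-1/112)) = 11106/6577 + 26028/(-33/49 + 27/112) = 11106/6577 + 26028/(-339/784) = 11106/6577 + 26028*(-784/339) = 11106/6577 - 6801984/113 = -44735393790/743201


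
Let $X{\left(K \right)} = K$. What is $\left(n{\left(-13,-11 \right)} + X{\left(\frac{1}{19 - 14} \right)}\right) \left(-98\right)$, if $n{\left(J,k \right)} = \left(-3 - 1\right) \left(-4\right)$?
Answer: $- \frac{7938}{5} \approx -1587.6$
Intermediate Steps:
$n{\left(J,k \right)} = 16$ ($n{\left(J,k \right)} = \left(-4\right) \left(-4\right) = 16$)
$\left(n{\left(-13,-11 \right)} + X{\left(\frac{1}{19 - 14} \right)}\right) \left(-98\right) = \left(16 + \frac{1}{19 - 14}\right) \left(-98\right) = \left(16 + \frac{1}{5}\right) \left(-98\right) = \frac{81}{5} \left(-98\right) = - \frac{7938}{5}$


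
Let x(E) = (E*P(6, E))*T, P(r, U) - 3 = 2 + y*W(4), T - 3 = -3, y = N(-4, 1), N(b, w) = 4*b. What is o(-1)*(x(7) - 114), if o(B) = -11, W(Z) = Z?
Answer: 1254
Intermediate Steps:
y = -16 (y = 4*(-4) = -16)
T = 0 (T = 3 - 3 = 0)
P(r, U) = -59 (P(r, U) = 3 + (2 - 16*4) = 3 + (2 - 64) = 3 - 62 = -59)
x(E) = 0 (x(E) = (E*(-59))*0 = -59*E*0 = 0)
o(-1)*(x(7) - 114) = -11*(0 - 114) = -11*(-114) = 1254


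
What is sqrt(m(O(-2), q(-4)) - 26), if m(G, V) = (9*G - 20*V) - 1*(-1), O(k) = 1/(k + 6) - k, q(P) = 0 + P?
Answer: sqrt(301)/2 ≈ 8.6747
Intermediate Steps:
q(P) = P
O(k) = 1/(6 + k) - k
m(G, V) = 1 - 20*V + 9*G (m(G, V) = (-20*V + 9*G) + 1 = 1 - 20*V + 9*G)
sqrt(m(O(-2), q(-4)) - 26) = sqrt((1 - 20*(-4) + 9*((1 - 1*(-2)**2 - 6*(-2))/(6 - 2))) - 26) = sqrt((1 + 80 + 9*((1 - 1*4 + 12)/4)) - 26) = sqrt((1 + 80 + 9*((1 - 4 + 12)/4)) - 26) = sqrt((1 + 80 + 9*((1/4)*9)) - 26) = sqrt((1 + 80 + 9*(9/4)) - 26) = sqrt((1 + 80 + 81/4) - 26) = sqrt(405/4 - 26) = sqrt(301/4) = sqrt(301)/2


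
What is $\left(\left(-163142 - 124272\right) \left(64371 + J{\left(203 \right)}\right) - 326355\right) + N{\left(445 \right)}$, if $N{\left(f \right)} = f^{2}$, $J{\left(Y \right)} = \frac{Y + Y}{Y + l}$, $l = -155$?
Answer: $- \frac{222044231609}{12} \approx -1.8504 \cdot 10^{10}$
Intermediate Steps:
$J{\left(Y \right)} = \frac{2 Y}{-155 + Y}$ ($J{\left(Y \right)} = \frac{Y + Y}{Y - 155} = \frac{2 Y}{-155 + Y}$)
$\left(\left(-163142 - 124272\right) \left(64371 + J{\left(203 \right)}\right) - 326355\right) + N{\left(445 \right)} = \left(\left(-163142 - 124272\right) \left(64371 + 2 \cdot 203 \frac{1}{-155 + 203}\right) - 326355\right) + 445^{2} = \left(- 287414 \left(64371 + 2 \cdot 203 \cdot \frac{1}{48}\right) - 326355\right) + 198025 = \left(- 287414 \left(64371 + \frac{203}{24}\right) - 326355\right) + 198025 = \left(\left(-287414\right) \frac{1545107}{24} - 326355\right) + 198025 = \left(- \frac{222042691649}{12} - 326355\right) + 198025 = - \frac{222046607909}{12} + 198025 = - \frac{222044231609}{12}$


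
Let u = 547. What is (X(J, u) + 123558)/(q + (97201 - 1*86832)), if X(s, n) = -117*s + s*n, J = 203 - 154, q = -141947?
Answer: -72314/65789 ≈ -1.0992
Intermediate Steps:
J = 49
X(s, n) = -117*s + n*s
(X(J, u) + 123558)/(q + (97201 - 1*86832)) = (49*(-117 + 547) + 123558)/(-141947 + (97201 - 1*86832)) = (49*430 + 123558)/(-141947 + (97201 - 86832)) = (21070 + 123558)/(-141947 + 10369) = 144628/(-131578) = 144628*(-1/131578) = -72314/65789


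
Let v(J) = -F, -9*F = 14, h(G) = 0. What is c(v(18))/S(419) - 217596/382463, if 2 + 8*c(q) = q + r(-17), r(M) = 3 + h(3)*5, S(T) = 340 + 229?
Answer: -8905676279/15668744184 ≈ -0.56837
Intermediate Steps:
S(T) = 569
F = -14/9 (F = -⅑*14 = -14/9 ≈ -1.5556)
r(M) = 3 (r(M) = 3 + 0*5 = 3 + 0 = 3)
v(J) = 14/9 (v(J) = -1*(-14/9) = 14/9)
c(q) = ⅛ + q/8 (c(q) = -¼ + (q + 3)/8 = -¼ + (3 + q)/8 = -¼ + (3/8 + q/8) = ⅛ + q/8)
c(v(18))/S(419) - 217596/382463 = (⅛ + (⅛)*(14/9))/569 - 217596/382463 = (⅛ + 7/36)*(1/569) - 217596*1/382463 = (23/72)*(1/569) - 217596/382463 = 23/40968 - 217596/382463 = -8905676279/15668744184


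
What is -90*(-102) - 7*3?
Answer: 9159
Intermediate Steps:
-90*(-102) - 7*3 = 9180 - 21 = 9159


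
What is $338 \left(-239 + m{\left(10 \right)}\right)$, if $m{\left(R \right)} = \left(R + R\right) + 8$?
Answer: $-71318$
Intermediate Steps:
$m{\left(R \right)} = 8 + 2 R$ ($m{\left(R \right)} = 2 R + 8 = 8 + 2 R$)
$338 \left(-239 + m{\left(10 \right)}\right) = 338 \left(-239 + \left(8 + 2 \cdot 10\right)\right) = 338 \left(-239 + \left(8 + 20\right)\right) = 338 \left(-239 + 28\right) = 338 \left(-211\right) = -71318$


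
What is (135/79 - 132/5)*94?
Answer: -916782/395 ≈ -2321.0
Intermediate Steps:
(135/79 - 132/5)*94 = -9753/395*94 = -916782/395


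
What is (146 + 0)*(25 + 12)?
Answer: 5402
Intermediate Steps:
(146 + 0)*(25 + 12) = 146*37 = 5402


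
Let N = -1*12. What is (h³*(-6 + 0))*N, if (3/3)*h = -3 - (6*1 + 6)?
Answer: -243000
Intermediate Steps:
h = -15 (h = -3 - (6*1 + 6) = -3 - (6 + 6) = -3 - 1*12 = -3 - 12 = -15)
N = -12
(h³*(-6 + 0))*N = ((-15)³*(-6 + 0))*(-12) = -3375*(-6)*(-12) = 20250*(-12) = -243000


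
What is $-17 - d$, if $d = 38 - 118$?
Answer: $63$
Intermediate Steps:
$d = -80$
$-17 - d = -17 - -80 = -17 + 80 = 63$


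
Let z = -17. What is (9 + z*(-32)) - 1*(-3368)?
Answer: 3921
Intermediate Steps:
(9 + z*(-32)) - 1*(-3368) = (9 - 17*(-32)) - 1*(-3368) = (9 + 544) + 3368 = 553 + 3368 = 3921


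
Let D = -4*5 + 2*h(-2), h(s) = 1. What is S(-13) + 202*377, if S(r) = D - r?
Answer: 76149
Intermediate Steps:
D = -18 (D = -4*5 + 2*1 = -20 + 2 = -18)
S(r) = -18 - r
S(-13) + 202*377 = (-18 - 1*(-13)) + 202*377 = (-18 + 13) + 76154 = -5 + 76154 = 76149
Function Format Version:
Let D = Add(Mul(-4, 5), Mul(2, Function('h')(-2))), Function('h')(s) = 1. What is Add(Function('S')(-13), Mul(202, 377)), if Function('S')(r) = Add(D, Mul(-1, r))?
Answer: 76149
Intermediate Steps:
D = -18 (D = Add(Mul(-4, 5), Mul(2, 1)) = Add(-20, 2) = -18)
Function('S')(r) = Add(-18, Mul(-1, r))
Add(Function('S')(-13), Mul(202, 377)) = Add(Add(-18, Mul(-1, -13)), Mul(202, 377)) = Add(Add(-18, 13), 76154) = Add(-5, 76154) = 76149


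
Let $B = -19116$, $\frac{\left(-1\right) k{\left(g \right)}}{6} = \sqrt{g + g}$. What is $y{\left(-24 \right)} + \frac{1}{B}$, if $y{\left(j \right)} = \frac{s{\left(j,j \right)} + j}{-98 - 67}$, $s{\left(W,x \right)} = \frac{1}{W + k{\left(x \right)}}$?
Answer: $\frac{244703}{1682208} - \frac{i \sqrt{3}}{15840} \approx 0.14547 - 0.00010935 i$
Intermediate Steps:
$k{\left(g \right)} = - 6 \sqrt{2} \sqrt{g}$ ($k{\left(g \right)} = - 6 \sqrt{g + g} = - 6 \sqrt{2 g} = - 6 \sqrt{2} \sqrt{g}$)
$s{\left(W,x \right)} = \frac{1}{W - 6 \sqrt{2} \sqrt{x}}$
$y{\left(j \right)} = - \frac{j}{165} - \frac{1}{165 \left(j - 6 \sqrt{2} \sqrt{j}\right)}$ ($y{\left(j \right)} = \frac{\frac{1}{j - 6 \sqrt{2} \sqrt{j}} + j}{-98 - 67} = \frac{j + \frac{1}{j - 6 \sqrt{2} \sqrt{j}}}{-165} = \left(j + \frac{1}{j - 6 \sqrt{2} \sqrt{j}}\right) \left(- \frac{1}{165}\right) = - \frac{j}{165} - \frac{1}{165 \left(j - 6 \sqrt{2} \sqrt{j}\right)}$)
$y{\left(-24 \right)} + \frac{1}{B} = \frac{1 - - 24 \left(\left(-1\right) \left(-24\right) + 6 \sqrt{2} \sqrt{-24}\right)}{165 \left(\left(-1\right) \left(-24\right) + 6 \sqrt{2} \sqrt{-24}\right)} + \frac{1}{-19116} = \frac{1 - - 24 \left(24 + 6 \sqrt{2} \cdot 2 i \sqrt{6}\right)}{165 \left(24 + 6 \sqrt{2} \cdot 2 i \sqrt{6}\right)} - \frac{1}{19116} = \frac{1 - - 24 \left(24 + 24 i \sqrt{3}\right)}{165 \left(24 + 24 i \sqrt{3}\right)} - \frac{1}{19116} = \frac{1 + \left(576 + 576 i \sqrt{3}\right)}{165 \left(24 + 24 i \sqrt{3}\right)} - \frac{1}{19116} = \frac{577 + 576 i \sqrt{3}}{165 \left(24 + 24 i \sqrt{3}\right)} - \frac{1}{19116} = - \frac{1}{19116} + \frac{577 + 576 i \sqrt{3}}{165 \left(24 + 24 i \sqrt{3}\right)}$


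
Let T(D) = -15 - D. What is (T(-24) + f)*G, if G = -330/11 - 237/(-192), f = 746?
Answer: -1389955/64 ≈ -21718.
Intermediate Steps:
G = -1841/64 (G = -330*1/11 - 237*(-1/192) = -30 + 79/64 = -1841/64 ≈ -28.766)
(T(-24) + f)*G = ((-15 - 1*(-24)) + 746)*(-1841/64) = ((-15 + 24) + 746)*(-1841/64) = (9 + 746)*(-1841/64) = 755*(-1841/64) = -1389955/64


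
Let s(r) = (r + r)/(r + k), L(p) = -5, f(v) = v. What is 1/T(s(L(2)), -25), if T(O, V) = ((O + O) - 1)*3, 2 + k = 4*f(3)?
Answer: -1/15 ≈ -0.066667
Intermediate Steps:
k = 10 (k = -2 + 4*3 = -2 + 12 = 10)
s(r) = 2*r/(10 + r) (s(r) = (r + r)/(r + 10) = (2*r)/(10 + r) = 2*r/(10 + r))
T(O, V) = -3 + 6*O (T(O, V) = (2*O - 1)*3 = (-1 + 2*O)*3 = -3 + 6*O)
1/T(s(L(2)), -25) = 1/(-3 + 6*(2*(-5)/(10 - 5))) = 1/(-3 + 6*(2*(-5)/5)) = 1/(-3 + 6*(2*(-5)*(⅕))) = 1/(-3 + 6*(-2)) = 1/(-3 - 12) = 1/(-15) = -1/15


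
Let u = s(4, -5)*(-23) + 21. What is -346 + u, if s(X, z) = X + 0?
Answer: -417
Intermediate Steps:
s(X, z) = X
u = -71 (u = 4*(-23) + 21 = -92 + 21 = -71)
-346 + u = -346 - 71 = -417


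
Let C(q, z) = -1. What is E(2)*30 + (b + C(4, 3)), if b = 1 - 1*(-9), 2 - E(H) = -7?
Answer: 279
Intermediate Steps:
E(H) = 9 (E(H) = 2 - 1*(-7) = 2 + 7 = 9)
b = 10 (b = 1 + 9 = 10)
E(2)*30 + (b + C(4, 3)) = 9*30 + (10 - 1) = 270 + 9 = 279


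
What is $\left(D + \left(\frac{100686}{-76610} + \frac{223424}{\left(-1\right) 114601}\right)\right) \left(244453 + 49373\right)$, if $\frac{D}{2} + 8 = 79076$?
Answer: $\frac{203965109267173413042}{4389791305} \approx 4.6464 \cdot 10^{10}$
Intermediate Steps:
$D = 158136$ ($D = -16 + 2 \cdot 79076 = -16 + 158152 = 158136$)
$\left(D + \left(\frac{100686}{-76610} + \frac{223424}{\left(-1\right) 114601}\right)\right) \left(244453 + 49373\right) = \left(158136 + \left(\frac{100686}{-76610} + \frac{223424}{\left(-1\right) 114601}\right)\right) \left(244453 + 49373\right) = \left(158136 + \left(100686 \left(- \frac{1}{76610}\right) + \frac{223424}{-114601}\right)\right) 293826 = \left(158136 + \left(- \frac{50343}{38305} + 223424 \left(- \frac{1}{114601}\right)\right)\right) 293826 = \left(158136 - \frac{14327614463}{4389791305}\right) 293826 = \frac{694169710193017}{4389791305} \cdot 293826 = \frac{203965109267173413042}{4389791305}$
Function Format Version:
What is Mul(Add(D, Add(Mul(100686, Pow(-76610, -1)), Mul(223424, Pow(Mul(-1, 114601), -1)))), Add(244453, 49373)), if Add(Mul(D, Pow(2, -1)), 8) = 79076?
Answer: Rational(203965109267173413042, 4389791305) ≈ 4.6464e+10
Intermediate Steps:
D = 158136 (D = Add(-16, Mul(2, 79076)) = Add(-16, 158152) = 158136)
Mul(Add(D, Add(Mul(100686, Pow(-76610, -1)), Mul(223424, Pow(Mul(-1, 114601), -1)))), Add(244453, 49373)) = Mul(Add(158136, Add(Mul(100686, Pow(-76610, -1)), Mul(223424, Pow(Mul(-1, 114601), -1)))), Add(244453, 49373)) = Mul(Add(158136, Add(Mul(100686, Rational(-1, 76610)), Mul(223424, Pow(-114601, -1)))), 293826) = Mul(Add(158136, Add(Rational(-50343, 38305), Mul(223424, Rational(-1, 114601)))), 293826) = Mul(Add(158136, Add(Rational(-50343, 38305), Rational(-223424, 114601))), 293826) = Mul(Add(158136, Rational(-14327614463, 4389791305)), 293826) = Mul(Rational(694169710193017, 4389791305), 293826) = Rational(203965109267173413042, 4389791305)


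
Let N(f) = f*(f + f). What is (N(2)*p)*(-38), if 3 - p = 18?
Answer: 4560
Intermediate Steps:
p = -15 (p = 3 - 1*18 = 3 - 18 = -15)
N(f) = 2*f² (N(f) = f*(2*f) = 2*f²)
(N(2)*p)*(-38) = ((2*2²)*(-15))*(-38) = ((2*4)*(-15))*(-38) = (8*(-15))*(-38) = -120*(-38) = 4560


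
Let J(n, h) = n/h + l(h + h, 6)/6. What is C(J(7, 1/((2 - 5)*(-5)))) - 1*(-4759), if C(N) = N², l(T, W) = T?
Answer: 31972051/2025 ≈ 15789.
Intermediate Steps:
J(n, h) = h/3 + n/h (J(n, h) = n/h + (h + h)/6 = n/h + (2*h)*(⅙) = n/h + h/3 = h/3 + n/h)
C(J(7, 1/((2 - 5)*(-5)))) - 1*(-4759) = ((1/((2 - 5)*(-5)))/3 + 7/((1/((2 - 5)*(-5)))))² - 1*(-4759) = ((1/(-3*(-5)))/3 + 7/((1/(-3*(-5)))))² + 4759 = ((1/15)/3 + 7/((1/15)))² + 4759 = ((1*(1/15))/3 + 7/((1*(1/15))))² + 4759 = ((⅓)*(1/15) + 7/(1/15))² + 4759 = (1/45 + 7*15)² + 4759 = (1/45 + 105)² + 4759 = (4726/45)² + 4759 = 22335076/2025 + 4759 = 31972051/2025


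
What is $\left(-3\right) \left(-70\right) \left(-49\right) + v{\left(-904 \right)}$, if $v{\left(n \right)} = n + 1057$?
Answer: $-10137$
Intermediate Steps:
$v{\left(n \right)} = 1057 + n$
$\left(-3\right) \left(-70\right) \left(-49\right) + v{\left(-904 \right)} = \left(-3\right) \left(-70\right) \left(-49\right) + \left(1057 - 904\right) = 210 \left(-49\right) + 153 = -10290 + 153 = -10137$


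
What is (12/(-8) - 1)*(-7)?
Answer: 35/2 ≈ 17.500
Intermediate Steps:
(12/(-8) - 1)*(-7) = (12*(-⅛) - 1)*(-7) = (-3/2 - 1)*(-7) = -5/2*(-7) = 35/2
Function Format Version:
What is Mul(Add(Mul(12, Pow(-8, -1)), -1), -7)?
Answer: Rational(35, 2) ≈ 17.500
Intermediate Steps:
Mul(Add(Mul(12, Pow(-8, -1)), -1), -7) = Mul(Add(Mul(12, Rational(-1, 8)), -1), -7) = Mul(Add(Rational(-3, 2), -1), -7) = Mul(Rational(-5, 2), -7) = Rational(35, 2)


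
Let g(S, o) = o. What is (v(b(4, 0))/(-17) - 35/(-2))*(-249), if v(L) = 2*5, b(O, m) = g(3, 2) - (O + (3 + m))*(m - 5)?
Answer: -143175/34 ≈ -4211.0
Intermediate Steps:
b(O, m) = 2 - (-5 + m)*(3 + O + m) (b(O, m) = 2 - (O + (3 + m))*(m - 5) = 2 - (3 + O + m)*(-5 + m) = 2 - (-5 + m)*(3 + O + m))
v(L) = 10
(v(b(4, 0))/(-17) - 35/(-2))*(-249) = (10/(-17) - 35/(-2))*(-249) = (10*(-1/17) - 35*(-1/2))*(-249) = (-10/17 + 35/2)*(-249) = (575/34)*(-249) = -143175/34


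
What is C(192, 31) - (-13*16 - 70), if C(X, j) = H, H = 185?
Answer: 463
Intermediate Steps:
C(X, j) = 185
C(192, 31) - (-13*16 - 70) = 185 - (-13*16 - 70) = 185 - (-208 - 70) = 185 - 1*(-278) = 185 + 278 = 463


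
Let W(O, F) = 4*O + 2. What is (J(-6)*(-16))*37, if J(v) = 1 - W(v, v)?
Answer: -13616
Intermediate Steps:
W(O, F) = 2 + 4*O
J(v) = -1 - 4*v (J(v) = 1 - (2 + 4*v) = 1 + (-2 - 4*v) = -1 - 4*v)
(J(-6)*(-16))*37 = ((-1 - 4*(-6))*(-16))*37 = ((-1 + 24)*(-16))*37 = (23*(-16))*37 = -368*37 = -13616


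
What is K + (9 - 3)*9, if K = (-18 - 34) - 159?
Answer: -157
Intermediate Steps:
K = -211 (K = -52 - 159 = -211)
K + (9 - 3)*9 = -211 + (9 - 3)*9 = -211 + 6*9 = -211 + 54 = -157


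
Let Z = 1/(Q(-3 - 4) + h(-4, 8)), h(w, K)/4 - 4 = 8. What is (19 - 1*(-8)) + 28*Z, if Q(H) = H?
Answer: 1135/41 ≈ 27.683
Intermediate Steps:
h(w, K) = 48 (h(w, K) = 16 + 4*8 = 16 + 32 = 48)
Z = 1/41 (Z = 1/((-3 - 4) + 48) = 1/(-7 + 48) = 1/41 ≈ 0.024390)
(19 - 1*(-8)) + 28*Z = (19 - 1*(-8)) + 28*(1/41) = (19 + 8) + 28/41 = 27 + 28/41 = 1135/41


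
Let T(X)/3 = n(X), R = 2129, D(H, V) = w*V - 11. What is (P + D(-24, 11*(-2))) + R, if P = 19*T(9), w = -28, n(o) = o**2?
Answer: 7351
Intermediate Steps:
D(H, V) = -11 - 28*V (D(H, V) = -28*V - 11 = -11 - 28*V)
T(X) = 3*X**2
P = 4617 (P = 19*(3*9**2) = 19*(3*81) = 19*243 = 4617)
(P + D(-24, 11*(-2))) + R = (4617 + (-11 - 308*(-2))) + 2129 = (4617 + (-11 - 28*(-22))) + 2129 = (4617 + (-11 + 616)) + 2129 = (4617 + 605) + 2129 = 5222 + 2129 = 7351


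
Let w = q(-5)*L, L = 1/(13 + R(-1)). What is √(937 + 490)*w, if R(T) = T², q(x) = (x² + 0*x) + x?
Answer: 10*√1427/7 ≈ 53.965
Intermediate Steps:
q(x) = x + x² (q(x) = (x² + 0) + x = x² + x = x + x²)
L = 1/14 (L = 1/(13 + (-1)²) = 1/(13 + 1) = 1/14 ≈ 0.071429)
w = 10/7 (w = -5*(1 - 5)*(1/14) = -5*(-4)*(1/14) = 20*(1/14) = 10/7 ≈ 1.4286)
√(937 + 490)*w = √(937 + 490)*(10/7) = √1427*(10/7) = 10*√1427/7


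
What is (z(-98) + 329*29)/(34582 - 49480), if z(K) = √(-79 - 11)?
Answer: -9541/14898 - I*√10/4966 ≈ -0.64042 - 0.00063679*I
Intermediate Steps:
z(K) = 3*I*√10 (z(K) = √(-90) = 3*I*√10)
(z(-98) + 329*29)/(34582 - 49480) = (3*I*√10 + 329*29)/(34582 - 49480) = (3*I*√10 + 9541)/(-14898) = (9541 + 3*I*√10)*(-1/14898) = -9541/14898 - I*√10/4966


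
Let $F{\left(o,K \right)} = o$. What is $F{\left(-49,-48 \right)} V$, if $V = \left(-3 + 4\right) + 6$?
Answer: $-343$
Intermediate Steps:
$V = 7$ ($V = 1 + 6 = 7$)
$F{\left(-49,-48 \right)} V = \left(-49\right) 7 = -343$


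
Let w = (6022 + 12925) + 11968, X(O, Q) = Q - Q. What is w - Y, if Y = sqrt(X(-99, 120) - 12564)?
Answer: 30915 - 6*I*sqrt(349) ≈ 30915.0 - 112.09*I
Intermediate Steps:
X(O, Q) = 0
w = 30915 (w = 18947 + 11968 = 30915)
Y = 6*I*sqrt(349) (Y = sqrt(0 - 12564) = sqrt(-12564) = 6*I*sqrt(349) ≈ 112.09*I)
w - Y = 30915 - 6*I*sqrt(349)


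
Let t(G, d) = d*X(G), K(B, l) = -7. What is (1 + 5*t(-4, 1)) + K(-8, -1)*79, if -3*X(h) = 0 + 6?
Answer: -562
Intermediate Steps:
X(h) = -2 (X(h) = -(0 + 6)/3 = -⅓*6 = -2)
t(G, d) = -2*d (t(G, d) = d*(-2) = -2*d)
(1 + 5*t(-4, 1)) + K(-8, -1)*79 = (1 + 5*(-2*1)) - 7*79 = (1 + 5*(-2)) - 553 = (1 - 10) - 553 = -9 - 553 = -562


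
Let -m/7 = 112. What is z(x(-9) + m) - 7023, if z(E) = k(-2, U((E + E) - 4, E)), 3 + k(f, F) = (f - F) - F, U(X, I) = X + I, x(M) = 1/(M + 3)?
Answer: -2315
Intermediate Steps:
x(M) = 1/(3 + M)
m = -784 (m = -7*112 = -784)
U(X, I) = I + X
k(f, F) = -3 + f - 2*F (k(f, F) = -3 + ((f - F) - F) = -3 + (f - 2*F) = -3 + f - 2*F)
z(E) = 3 - 6*E (z(E) = -3 - 2 - 2*(E + ((E + E) - 4)) = -3 - 2 - 2*(E + (2*E - 4)) = -3 - 2 - 2*(E + (-4 + 2*E)) = -3 - 2 - 2*(-4 + 3*E) = -3 - 2 + (8 - 6*E) = 3 - 6*E)
z(x(-9) + m) - 7023 = (3 - 6*(1/(3 - 9) - 784)) - 7023 = (3 - 6*(1/(-6) - 784)) - 7023 = (3 - 6*(-⅙ - 784)) - 7023 = (3 - 6*(-4705/6)) - 7023 = (3 + 4705) - 7023 = 4708 - 7023 = -2315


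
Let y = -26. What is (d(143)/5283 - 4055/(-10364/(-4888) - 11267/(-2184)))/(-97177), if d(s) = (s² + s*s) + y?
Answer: 722814726608/127866164497521 ≈ 0.0056529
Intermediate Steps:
d(s) = -26 + 2*s² (d(s) = (s² + s*s) - 26 = (s² + s²) - 26 = 2*s² - 26 = -26 + 2*s²)
(d(143)/5283 - 4055/(-10364/(-4888) - 11267/(-2184)))/(-97177) = ((-26 + 2*143²)/5283 - 4055/(-10364/(-4888) - 11267/(-2184)))/(-97177) = ((-26 + 2*20449)*(1/5283) - 4055/(-10364*(-1/4888) - 11267*(-1/2184)))*(-1/97177) = ((-26 + 40898)*(1/5283) - 4055/(2591/1222 + 11267/2184))*(-1/97177) = (40872*(1/5283) - 4055/747193/102648)*(-1/97177) = (13624/1761 - 4055*102648/747193)*(-1/97177) = (13624/1761 - 416237640/747193)*(-1/97177) = -722814726608/1315806873*(-1/97177) = 722814726608/127866164497521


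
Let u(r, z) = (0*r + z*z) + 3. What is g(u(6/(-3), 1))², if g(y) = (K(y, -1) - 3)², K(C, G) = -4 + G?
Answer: 4096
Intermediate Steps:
u(r, z) = 3 + z² (u(r, z) = (0 + z²) + 3 = z² + 3 = 3 + z²)
g(y) = 64 (g(y) = ((-4 - 1) - 3)² = (-5 - 3)² = (-8)² = 64)
g(u(6/(-3), 1))² = 64² = 4096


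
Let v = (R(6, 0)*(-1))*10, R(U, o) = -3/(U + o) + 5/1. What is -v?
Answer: 45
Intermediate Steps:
R(U, o) = 5 - 3/(U + o) (R(U, o) = -3/(U + o) + 5*1 = -3/(U + o) + 5 = 5 - 3/(U + o))
v = -45 (v = (((-3 + 5*6 + 5*0)/(6 + 0))*(-1))*10 = (((-3 + 30 + 0)/6)*(-1))*10 = (((1/6)*27)*(-1))*10 = ((9/2)*(-1))*10 = -9/2*10 = -45)
-v = -1*(-45) = 45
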